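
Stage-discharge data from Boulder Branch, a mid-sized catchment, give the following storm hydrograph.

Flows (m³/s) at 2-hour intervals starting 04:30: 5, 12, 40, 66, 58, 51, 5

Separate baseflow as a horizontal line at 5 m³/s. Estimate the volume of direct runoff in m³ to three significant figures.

Direct-runoff ordinates (Q − Q_b): 0.0, 7.0, 35.0, 61.0, 53.0, 46.0, 0.0 m³/s.
ΣQ_DR = 202.0 m³/s.
With Δt = 2 h = 7200 s, V = ΣQ_DR · Δt = 202.0 × 7200 = 1.45 × 10^6 m³.

V ≈ 1.45 × 10^6 m³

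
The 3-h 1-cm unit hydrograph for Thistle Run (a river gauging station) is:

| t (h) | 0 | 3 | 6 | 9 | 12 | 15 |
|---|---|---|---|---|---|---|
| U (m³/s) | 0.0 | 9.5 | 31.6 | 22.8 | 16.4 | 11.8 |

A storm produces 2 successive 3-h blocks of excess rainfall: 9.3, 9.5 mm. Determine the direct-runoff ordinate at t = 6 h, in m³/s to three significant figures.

Q ≈ 38.4 m³/s

By discrete convolution, Q_j = Σ (P_i / 10 mm) · U_{j−i}.
At t = 6 h (j=2): Q = (9.3/10)·31.6 + (9.5/10)·9.5 = 38.4 m³/s.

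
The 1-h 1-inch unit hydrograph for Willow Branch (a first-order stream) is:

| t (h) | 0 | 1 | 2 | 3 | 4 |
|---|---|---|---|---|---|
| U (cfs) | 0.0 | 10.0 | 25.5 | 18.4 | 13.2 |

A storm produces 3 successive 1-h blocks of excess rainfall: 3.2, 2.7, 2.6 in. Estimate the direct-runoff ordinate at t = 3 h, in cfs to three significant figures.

Q ≈ 154 cfs

By discrete convolution, Q_j = Σ (P_i / 1 in) · U_{j−i}.
At t = 3 h (j=3): Q = (3.2/1)·18.4 + (2.7/1)·25.5 + (2.6/1)·10.0 = 154 cfs.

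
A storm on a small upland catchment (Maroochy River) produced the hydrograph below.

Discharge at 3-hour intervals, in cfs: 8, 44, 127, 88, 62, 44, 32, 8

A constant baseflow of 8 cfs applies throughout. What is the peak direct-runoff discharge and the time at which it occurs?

Subtracting baseflow gives direct-runoff ordinates: 0.0, 36.0, 119.0, 80.0, 54.0, 36.0, 24.0, 0.0 cfs.
The maximum is 119.0 cfs, occurring at the reading for t = 6 h.

Q_p = 119.0 cfs at t = 6 h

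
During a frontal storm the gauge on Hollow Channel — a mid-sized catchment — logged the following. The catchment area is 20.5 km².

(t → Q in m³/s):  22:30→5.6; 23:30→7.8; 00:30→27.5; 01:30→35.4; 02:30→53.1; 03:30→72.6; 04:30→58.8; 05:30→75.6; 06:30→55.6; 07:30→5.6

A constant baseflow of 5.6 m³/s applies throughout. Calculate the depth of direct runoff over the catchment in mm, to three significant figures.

d ≈ 60.0 mm

Direct runoff: 0.0, 2.2, 21.9, 29.8, 47.5, 67.0, 53.2, 70.0, 50.0, 0.0 m³/s; ΣQ_DR = 341.6 m³/s.
V = ΣQ_DR · Δt = 341.6 × 3600 s = 1.230 × 10^6 m³.
Over A = 20.5 km², depth = V / A = 60.0 mm.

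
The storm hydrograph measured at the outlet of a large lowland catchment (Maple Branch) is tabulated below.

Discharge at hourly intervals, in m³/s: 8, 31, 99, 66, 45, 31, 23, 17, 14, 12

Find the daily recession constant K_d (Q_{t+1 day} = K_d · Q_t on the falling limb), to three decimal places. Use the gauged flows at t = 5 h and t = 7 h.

Between t = 5 h and t = 7 h the flow falls from 31 to 17 m³/s over 2×1 h = 2 h.
Per-interval ratio K = (17/31)^(1/2) = 0.7405; K_d = K^(24/1) = 0.001.

K_d ≈ 0.001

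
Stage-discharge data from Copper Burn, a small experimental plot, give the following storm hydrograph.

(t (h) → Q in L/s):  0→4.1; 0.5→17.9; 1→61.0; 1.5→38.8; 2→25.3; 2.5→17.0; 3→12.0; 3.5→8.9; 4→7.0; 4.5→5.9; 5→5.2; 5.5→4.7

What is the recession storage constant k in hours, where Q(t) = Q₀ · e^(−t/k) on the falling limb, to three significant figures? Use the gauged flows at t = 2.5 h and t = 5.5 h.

On the falling limb, Q drops from 17.0 to 4.7 L/s between t = 2.5 h and t = 5.5 h (Δt = 3 h).
k = −Δt / ln(Q₂/Q₁) = −3 / ln(4.7/17.0) = 2.33 h.

k ≈ 2.33 h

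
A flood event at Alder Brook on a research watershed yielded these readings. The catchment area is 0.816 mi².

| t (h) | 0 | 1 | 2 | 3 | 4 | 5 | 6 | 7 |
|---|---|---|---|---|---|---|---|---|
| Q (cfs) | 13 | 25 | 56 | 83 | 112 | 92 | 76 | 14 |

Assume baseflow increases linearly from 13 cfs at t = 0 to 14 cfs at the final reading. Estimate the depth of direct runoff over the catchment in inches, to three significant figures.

Direct runoff: 0.00, 11.86, 42.71, 69.57, 98.43, 78.29, 62.14, 0.00 cfs; ΣQ_DR = 363.0 cfs.
V = ΣQ_DR · Δt = 363.0 × 3600 s = 1.307 × 10^6 ft³.
Over A = 0.816 mi², depth = V / A = 0.689 in.

d ≈ 0.689 in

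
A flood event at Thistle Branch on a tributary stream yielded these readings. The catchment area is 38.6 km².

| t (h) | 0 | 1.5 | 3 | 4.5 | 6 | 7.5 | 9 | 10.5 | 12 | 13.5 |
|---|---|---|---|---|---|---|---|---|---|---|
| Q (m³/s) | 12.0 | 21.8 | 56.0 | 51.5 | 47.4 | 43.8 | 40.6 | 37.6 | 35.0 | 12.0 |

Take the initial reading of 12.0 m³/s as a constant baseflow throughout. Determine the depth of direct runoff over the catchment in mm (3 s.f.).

d ≈ 33.3 mm

Direct runoff: 0.0, 9.8, 44.0, 39.5, 35.4, 31.8, 28.6, 25.6, 23.0, 0.0 m³/s; ΣQ_DR = 237.7 m³/s.
V = ΣQ_DR · Δt = 237.7 × 5400 s = 1.284 × 10^6 m³.
Over A = 38.6 km², depth = V / A = 33.3 mm.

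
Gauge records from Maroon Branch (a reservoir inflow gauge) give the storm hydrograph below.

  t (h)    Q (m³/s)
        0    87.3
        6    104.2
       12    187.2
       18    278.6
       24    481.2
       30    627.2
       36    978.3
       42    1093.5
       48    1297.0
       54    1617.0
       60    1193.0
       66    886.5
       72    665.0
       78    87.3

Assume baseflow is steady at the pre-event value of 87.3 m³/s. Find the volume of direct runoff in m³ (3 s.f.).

Direct-runoff ordinates (Q − Q_b): 0.0, 16.9, 99.9, 191.3, 393.9, 539.9, 891.0, 1006.2, 1209.7, 1529.7, 1105.7, 799.2, 577.7, 0.0 m³/s.
ΣQ_DR = 8361 m³/s.
With Δt = 6 h = 21600 s, V = ΣQ_DR · Δt = 8361 × 21600 = 1.81 × 10^8 m³.

V ≈ 1.81 × 10^8 m³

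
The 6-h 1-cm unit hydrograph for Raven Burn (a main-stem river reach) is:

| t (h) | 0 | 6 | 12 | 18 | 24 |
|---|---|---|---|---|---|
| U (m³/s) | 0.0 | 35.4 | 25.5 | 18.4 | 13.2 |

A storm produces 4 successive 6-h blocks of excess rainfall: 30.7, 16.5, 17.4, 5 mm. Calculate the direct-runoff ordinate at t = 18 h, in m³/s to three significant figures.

By discrete convolution, Q_j = Σ (P_i / 10 mm) · U_{j−i}.
At t = 18 h (j=3): Q = (30.7/10)·18.4 + (16.5/10)·25.5 + (17.4/10)·35.4 + (5/10)·0.0 = 160 m³/s.

Q ≈ 160 m³/s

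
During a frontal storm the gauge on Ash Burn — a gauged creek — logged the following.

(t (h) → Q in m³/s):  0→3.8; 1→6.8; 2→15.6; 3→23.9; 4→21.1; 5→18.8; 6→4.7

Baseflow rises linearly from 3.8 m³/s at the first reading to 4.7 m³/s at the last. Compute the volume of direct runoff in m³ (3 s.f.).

Direct-runoff ordinates (Q − Q_b): 0.00, 2.85, 11.50, 19.65, 16.70, 14.25, 0.00 m³/s.
ΣQ_DR = 64.95 m³/s.
With Δt = 1 h = 3600 s, V = ΣQ_DR · Δt = 64.95 × 3600 = 2.34 × 10^5 m³.

V ≈ 2.34 × 10^5 m³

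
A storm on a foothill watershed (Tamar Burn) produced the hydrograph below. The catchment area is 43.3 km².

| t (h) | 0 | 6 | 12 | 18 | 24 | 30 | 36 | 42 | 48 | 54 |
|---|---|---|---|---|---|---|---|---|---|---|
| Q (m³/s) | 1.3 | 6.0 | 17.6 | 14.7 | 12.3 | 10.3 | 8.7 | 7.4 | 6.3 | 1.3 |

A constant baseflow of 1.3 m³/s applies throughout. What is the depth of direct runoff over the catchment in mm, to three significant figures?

Direct runoff: 0.0, 4.7, 16.3, 13.4, 11.0, 9.0, 7.4, 6.1, 5.0, 0.0 m³/s; ΣQ_DR = 72.90 m³/s.
V = ΣQ_DR · Δt = 72.90 × 21600 s = 1.575 × 10^6 m³.
Over A = 43.3 km², depth = V / A = 36.4 mm.

d ≈ 36.4 mm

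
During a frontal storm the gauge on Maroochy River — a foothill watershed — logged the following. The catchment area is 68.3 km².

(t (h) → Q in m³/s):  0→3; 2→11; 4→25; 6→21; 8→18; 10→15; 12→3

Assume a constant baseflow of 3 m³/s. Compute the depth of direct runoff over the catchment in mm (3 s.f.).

Direct runoff: 0.0, 8.0, 22.0, 18.0, 15.0, 12.0, 0.0 m³/s; ΣQ_DR = 75.00 m³/s.
V = ΣQ_DR · Δt = 75.00 × 7200 s = 5.400 × 10^5 m³.
Over A = 68.3 km², depth = V / A = 7.91 mm.

d ≈ 7.91 mm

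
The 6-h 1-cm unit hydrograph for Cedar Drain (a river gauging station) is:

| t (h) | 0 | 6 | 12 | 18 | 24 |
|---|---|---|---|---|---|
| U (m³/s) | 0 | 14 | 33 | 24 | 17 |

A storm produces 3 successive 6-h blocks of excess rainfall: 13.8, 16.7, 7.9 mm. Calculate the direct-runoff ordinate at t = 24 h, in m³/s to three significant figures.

Q ≈ 89.6 m³/s

By discrete convolution, Q_j = Σ (P_i / 10 mm) · U_{j−i}.
At t = 24 h (j=4): Q = (13.8/10)·17 + (16.7/10)·24 + (7.9/10)·33 = 89.6 m³/s.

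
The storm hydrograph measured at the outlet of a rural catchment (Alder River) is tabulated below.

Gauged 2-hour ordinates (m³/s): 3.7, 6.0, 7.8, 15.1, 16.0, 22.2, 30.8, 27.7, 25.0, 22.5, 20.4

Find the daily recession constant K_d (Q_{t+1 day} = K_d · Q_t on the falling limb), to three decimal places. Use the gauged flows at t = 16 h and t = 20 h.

K_d ≈ 0.295

Between t = 16 h and t = 20 h the flow falls from 25.0 to 20.4 m³/s over 2×2 h = 4 h.
Per-interval ratio K = (20.4/25.0)^(1/2) = 0.9033; K_d = K^(24/2) = 0.295.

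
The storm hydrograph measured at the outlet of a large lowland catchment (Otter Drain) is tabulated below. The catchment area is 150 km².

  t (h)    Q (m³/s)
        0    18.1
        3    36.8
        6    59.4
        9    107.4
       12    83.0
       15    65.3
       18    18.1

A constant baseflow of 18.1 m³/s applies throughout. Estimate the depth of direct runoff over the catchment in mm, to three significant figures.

d ≈ 18.8 mm

Direct runoff: 0.0, 18.7, 41.3, 89.3, 64.9, 47.2, 0.0 m³/s; ΣQ_DR = 261.4 m³/s.
V = ΣQ_DR · Δt = 261.4 × 10800 s = 2.823 × 10^6 m³.
Over A = 150 km², depth = V / A = 18.8 mm.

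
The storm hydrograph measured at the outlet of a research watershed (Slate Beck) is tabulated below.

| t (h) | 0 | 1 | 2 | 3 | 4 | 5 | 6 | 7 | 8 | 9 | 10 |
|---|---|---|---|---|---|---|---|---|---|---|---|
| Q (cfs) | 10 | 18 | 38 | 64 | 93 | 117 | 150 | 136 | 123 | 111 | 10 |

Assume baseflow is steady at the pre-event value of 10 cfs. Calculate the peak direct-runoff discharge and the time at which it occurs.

Subtracting baseflow gives direct-runoff ordinates: 0.0, 8.0, 28.0, 54.0, 83.0, 107.0, 140.0, 126.0, 113.0, 101.0, 0.0 cfs.
The maximum is 140.0 cfs, occurring at the reading for t = 6 h.

Q_p = 140.0 cfs at t = 6 h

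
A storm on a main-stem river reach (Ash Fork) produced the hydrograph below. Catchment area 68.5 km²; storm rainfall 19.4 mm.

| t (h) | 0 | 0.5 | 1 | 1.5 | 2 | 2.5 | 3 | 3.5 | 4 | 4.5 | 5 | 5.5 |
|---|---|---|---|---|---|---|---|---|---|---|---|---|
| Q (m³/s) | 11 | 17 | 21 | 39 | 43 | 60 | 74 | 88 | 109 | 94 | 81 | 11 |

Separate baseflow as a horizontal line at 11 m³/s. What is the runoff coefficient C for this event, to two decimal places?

C ≈ 0.70

ΣQ_DR = 516.0 m³/s; V = ΣQ_DR·Δt = 9.288 × 10^5 m³.
Runoff depth d = V / A = 13.56 mm.
C = d / P = 13.56 / 19.4 = 0.70.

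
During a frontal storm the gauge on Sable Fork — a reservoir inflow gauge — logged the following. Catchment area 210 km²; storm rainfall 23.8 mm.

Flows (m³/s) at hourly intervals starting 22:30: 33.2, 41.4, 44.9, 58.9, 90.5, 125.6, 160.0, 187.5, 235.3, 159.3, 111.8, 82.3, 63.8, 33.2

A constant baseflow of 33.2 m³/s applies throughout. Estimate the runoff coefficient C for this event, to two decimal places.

ΣQ_DR = 962.9 m³/s; V = ΣQ_DR·Δt = 3.466 × 10^6 m³.
Runoff depth d = V / A = 16.51 mm.
C = d / P = 16.51 / 23.8 = 0.69.

C ≈ 0.69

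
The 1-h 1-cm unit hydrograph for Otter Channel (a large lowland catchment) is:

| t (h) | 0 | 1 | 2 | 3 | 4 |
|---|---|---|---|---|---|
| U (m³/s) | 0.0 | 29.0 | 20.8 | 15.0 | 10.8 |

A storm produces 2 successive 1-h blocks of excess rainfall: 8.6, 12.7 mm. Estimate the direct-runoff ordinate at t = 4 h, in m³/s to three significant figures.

Q ≈ 28.3 m³/s

By discrete convolution, Q_j = Σ (P_i / 10 mm) · U_{j−i}.
At t = 4 h (j=4): Q = (8.6/10)·10.8 + (12.7/10)·15.0 = 28.3 m³/s.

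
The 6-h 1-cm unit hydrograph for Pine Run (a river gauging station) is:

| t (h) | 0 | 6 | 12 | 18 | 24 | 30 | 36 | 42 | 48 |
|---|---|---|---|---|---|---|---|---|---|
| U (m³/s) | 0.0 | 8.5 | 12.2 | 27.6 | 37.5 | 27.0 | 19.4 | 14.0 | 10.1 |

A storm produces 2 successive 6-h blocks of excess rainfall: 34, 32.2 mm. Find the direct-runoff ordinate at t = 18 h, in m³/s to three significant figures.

Q ≈ 133 m³/s

By discrete convolution, Q_j = Σ (P_i / 10 mm) · U_{j−i}.
At t = 18 h (j=3): Q = (34/10)·27.6 + (32.2/10)·12.2 = 133 m³/s.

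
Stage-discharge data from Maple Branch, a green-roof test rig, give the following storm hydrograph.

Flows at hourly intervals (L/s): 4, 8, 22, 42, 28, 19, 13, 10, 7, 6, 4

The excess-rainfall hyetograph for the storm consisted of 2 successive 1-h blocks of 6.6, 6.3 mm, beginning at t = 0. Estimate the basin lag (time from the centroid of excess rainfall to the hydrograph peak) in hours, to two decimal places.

t_L ≈ 2.01 h

Centroid of excess rainfall: t_c = Σ P_i·t̄_i / ΣP_i = 0.9884 h (block centres at 0.5, 1.5 h).
Hydrograph peak occurs at t = 3 h, so basin lag t_L = 3 − 0.9884 = 2.01 h.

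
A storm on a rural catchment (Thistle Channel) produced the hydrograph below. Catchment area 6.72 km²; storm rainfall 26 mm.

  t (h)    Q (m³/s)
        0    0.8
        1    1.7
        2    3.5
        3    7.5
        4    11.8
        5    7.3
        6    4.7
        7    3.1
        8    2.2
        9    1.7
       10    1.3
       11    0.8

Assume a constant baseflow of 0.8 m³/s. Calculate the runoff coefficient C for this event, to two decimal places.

ΣQ_DR = 36.80 m³/s; V = ΣQ_DR·Δt = 1.325 × 10^5 m³.
Runoff depth d = V / A = 19.71 mm.
C = d / P = 19.71 / 26 = 0.76.

C ≈ 0.76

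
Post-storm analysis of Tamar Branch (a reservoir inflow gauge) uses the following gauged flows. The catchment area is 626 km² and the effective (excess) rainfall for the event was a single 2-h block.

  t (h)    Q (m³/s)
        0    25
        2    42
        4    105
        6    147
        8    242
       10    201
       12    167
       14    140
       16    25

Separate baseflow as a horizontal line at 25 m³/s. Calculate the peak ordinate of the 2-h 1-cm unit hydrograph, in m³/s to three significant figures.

U_p ≈ 217 m³/s

Direct runoff: 0.0, 17.0, 80.0, 122.0, 217.0, 176.0, 142.0, 115.0, 0.0 m³/s; ΣQ_DR = 869.0 m³/s, peak = 217.0 m³/s.
Runoff depth d = ΣQ_DR·Δt / A = 869.0 × 7200 / (626 km²) = 9.995 mm.
The 1-cm UH is the DRH scaled by (10 mm)/d, so U_p = 217.0 × 10/9.995 = 217 m³/s.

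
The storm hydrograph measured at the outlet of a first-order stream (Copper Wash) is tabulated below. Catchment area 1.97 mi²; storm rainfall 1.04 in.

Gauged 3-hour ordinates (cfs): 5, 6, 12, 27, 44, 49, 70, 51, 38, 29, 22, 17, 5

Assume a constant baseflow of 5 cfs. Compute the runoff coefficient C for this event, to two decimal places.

C ≈ 0.70

ΣQ_DR = 310.0 cfs; V = ΣQ_DR·Δt = 3.348 × 10^6 ft³.
Runoff depth d = V / A = 0.7315 in.
C = d / P = 0.7315 / 1.04 = 0.70.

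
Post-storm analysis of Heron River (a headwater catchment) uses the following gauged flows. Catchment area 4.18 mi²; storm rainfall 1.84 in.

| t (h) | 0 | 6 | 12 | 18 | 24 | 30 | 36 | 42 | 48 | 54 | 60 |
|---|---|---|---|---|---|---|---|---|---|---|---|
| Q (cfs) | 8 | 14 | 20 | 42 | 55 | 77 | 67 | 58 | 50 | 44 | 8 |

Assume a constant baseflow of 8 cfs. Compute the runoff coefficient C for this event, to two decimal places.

ΣQ_DR = 355.0 cfs; V = ΣQ_DR·Δt = 7.668 × 10^6 ft³.
Runoff depth d = V / A = 0.7896 in.
C = d / P = 0.7896 / 1.84 = 0.43.

C ≈ 0.43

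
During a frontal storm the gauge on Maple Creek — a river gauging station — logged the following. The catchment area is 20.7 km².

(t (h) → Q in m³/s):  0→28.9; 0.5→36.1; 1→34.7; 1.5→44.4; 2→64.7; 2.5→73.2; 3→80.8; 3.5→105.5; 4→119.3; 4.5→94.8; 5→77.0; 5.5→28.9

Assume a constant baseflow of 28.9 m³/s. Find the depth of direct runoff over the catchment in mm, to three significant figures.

Direct runoff: 0.0, 7.2, 5.8, 15.5, 35.8, 44.3, 51.9, 76.6, 90.4, 65.9, 48.1, 0.0 m³/s; ΣQ_DR = 441.5 m³/s.
V = ΣQ_DR · Δt = 441.5 × 1800 s = 7.947 × 10^5 m³.
Over A = 20.7 km², depth = V / A = 38.4 mm.

d ≈ 38.4 mm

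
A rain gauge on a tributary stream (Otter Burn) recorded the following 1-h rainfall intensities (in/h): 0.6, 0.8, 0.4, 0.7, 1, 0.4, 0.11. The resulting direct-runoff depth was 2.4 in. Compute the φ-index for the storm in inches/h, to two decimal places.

Only the 6 blocks with intensity above φ contribute runoff: 0.6, 0.8, 0.4, 0.7, 1, 0.4 in/h.
Σ(I−φ)·Δt = d  ⇒  (0.6+0.8+0.4+0.7+1+0.4 − 6φ)·1 = 2.4
φ = (3.900 − 2.4/1) / 6 = 0.25 in/h.

φ ≈ 0.25 in/h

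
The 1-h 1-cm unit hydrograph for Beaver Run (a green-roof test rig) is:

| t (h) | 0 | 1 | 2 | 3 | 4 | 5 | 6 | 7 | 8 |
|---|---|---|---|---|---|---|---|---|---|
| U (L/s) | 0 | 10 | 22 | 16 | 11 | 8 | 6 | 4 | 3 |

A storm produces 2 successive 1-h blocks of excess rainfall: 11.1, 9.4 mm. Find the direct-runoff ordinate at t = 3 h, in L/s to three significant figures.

By discrete convolution, Q_j = Σ (P_i / 10 mm) · U_{j−i}.
At t = 3 h (j=3): Q = (11.1/10)·16 + (9.4/10)·22 = 38.4 L/s.

Q ≈ 38.4 L/s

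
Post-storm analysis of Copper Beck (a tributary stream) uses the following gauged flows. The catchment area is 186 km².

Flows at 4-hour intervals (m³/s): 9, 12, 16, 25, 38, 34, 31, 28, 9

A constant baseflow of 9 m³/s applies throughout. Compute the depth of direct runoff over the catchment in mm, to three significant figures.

d ≈ 9.37 mm

Direct runoff: 0.0, 3.0, 7.0, 16.0, 29.0, 25.0, 22.0, 19.0, 0.0 m³/s; ΣQ_DR = 121.0 m³/s.
V = ΣQ_DR · Δt = 121.0 × 14400 s = 1.742 × 10^6 m³.
Over A = 186 km², depth = V / A = 9.37 mm.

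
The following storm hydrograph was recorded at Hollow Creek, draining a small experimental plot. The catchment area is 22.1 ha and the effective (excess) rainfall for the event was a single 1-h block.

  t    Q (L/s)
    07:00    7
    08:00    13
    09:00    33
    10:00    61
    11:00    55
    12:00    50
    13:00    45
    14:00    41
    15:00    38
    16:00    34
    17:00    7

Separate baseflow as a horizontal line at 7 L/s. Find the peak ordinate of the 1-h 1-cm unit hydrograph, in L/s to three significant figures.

U_p ≈ 108 L/s

Direct runoff: 0.0, 6.0, 26.0, 54.0, 48.0, 43.0, 38.0, 34.0, 31.0, 27.0, 0.0 L/s; ΣQ_DR = 307.0 L/s, peak = 54.0 L/s.
Runoff depth d = ΣQ_DR·Δt / A = 307.0 × 3600 / (22.1 ha) = 5.001 mm.
The 1-cm UH is the DRH scaled by (10 mm)/d, so U_p = 54.0 × 10/5.001 = 108 L/s.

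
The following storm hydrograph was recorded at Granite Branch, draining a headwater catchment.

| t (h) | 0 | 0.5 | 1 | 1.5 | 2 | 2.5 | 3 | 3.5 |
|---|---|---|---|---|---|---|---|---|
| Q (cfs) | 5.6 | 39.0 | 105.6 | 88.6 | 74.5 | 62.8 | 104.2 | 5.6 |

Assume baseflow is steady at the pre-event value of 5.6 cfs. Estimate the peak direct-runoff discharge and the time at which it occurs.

Subtracting baseflow gives direct-runoff ordinates: 0.0, 33.4, 100.0, 83.0, 68.9, 57.2, 98.6, 0.0 cfs.
The maximum is 100.0 cfs, occurring at the reading for t = 1 h.

Q_p = 100.0 cfs at t = 1 h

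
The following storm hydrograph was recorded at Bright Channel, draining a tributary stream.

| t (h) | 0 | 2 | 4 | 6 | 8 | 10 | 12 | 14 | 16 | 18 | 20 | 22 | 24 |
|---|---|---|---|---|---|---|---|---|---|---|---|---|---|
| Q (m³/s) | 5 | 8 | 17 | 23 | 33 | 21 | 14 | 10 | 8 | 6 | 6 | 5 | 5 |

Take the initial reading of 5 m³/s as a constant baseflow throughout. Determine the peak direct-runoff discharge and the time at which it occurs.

Q_p = 28.0 m³/s at t = 8 h

Subtracting baseflow gives direct-runoff ordinates: 0.0, 3.0, 12.0, 18.0, 28.0, 16.0, 9.0, 5.0, 3.0, 1.0, 1.0, 0.0, 0.0 m³/s.
The maximum is 28.0 m³/s, occurring at the reading for t = 8 h.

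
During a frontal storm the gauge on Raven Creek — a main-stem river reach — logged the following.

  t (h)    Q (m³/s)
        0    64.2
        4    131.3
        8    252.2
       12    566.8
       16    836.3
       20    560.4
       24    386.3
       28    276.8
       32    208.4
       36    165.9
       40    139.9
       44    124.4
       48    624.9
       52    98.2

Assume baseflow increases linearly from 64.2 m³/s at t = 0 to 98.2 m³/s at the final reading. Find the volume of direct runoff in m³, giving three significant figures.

Direct-runoff ordinates (Q − Q_b): 0.00, 64.48, 182.77, 494.75, 761.64, 483.12, 306.41, 194.29, 123.28, 78.16, 49.55, 31.43, 529.32, 0.00 m³/s.
ΣQ_DR = 3299 m³/s.
With Δt = 4 h = 14400 s, V = ΣQ_DR · Δt = 3299 × 14400 = 4.75 × 10^7 m³.

V ≈ 4.75 × 10^7 m³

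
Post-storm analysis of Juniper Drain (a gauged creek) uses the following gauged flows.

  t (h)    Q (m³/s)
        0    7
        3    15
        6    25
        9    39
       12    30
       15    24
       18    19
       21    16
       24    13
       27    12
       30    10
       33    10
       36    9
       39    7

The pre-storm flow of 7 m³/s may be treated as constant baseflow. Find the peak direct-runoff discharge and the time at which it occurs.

Subtracting baseflow gives direct-runoff ordinates: 0.0, 8.0, 18.0, 32.0, 23.0, 17.0, 12.0, 9.0, 6.0, 5.0, 3.0, 3.0, 2.0, 0.0 m³/s.
The maximum is 32.0 m³/s, occurring at the reading for t = 9 h.

Q_p = 32.0 m³/s at t = 9 h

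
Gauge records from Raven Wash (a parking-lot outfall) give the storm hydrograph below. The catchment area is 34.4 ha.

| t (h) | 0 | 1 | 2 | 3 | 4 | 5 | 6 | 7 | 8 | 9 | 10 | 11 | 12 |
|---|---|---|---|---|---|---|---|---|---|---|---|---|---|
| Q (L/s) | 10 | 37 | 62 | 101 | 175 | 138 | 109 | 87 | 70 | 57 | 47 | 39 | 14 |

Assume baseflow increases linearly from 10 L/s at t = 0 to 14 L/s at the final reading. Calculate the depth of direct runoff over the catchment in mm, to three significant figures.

d ≈ 8.27 mm

Direct runoff: 0.00, 26.67, 51.33, 90.00, 163.67, 126.33, 97.00, 74.67, 57.33, 44.00, 33.67, 25.33, 0.00 L/s; ΣQ_DR = 790.0 L/s.
V = ΣQ_DR · Δt = 790.0 × 3600 s = 2.844 × 10^6 L.
Over A = 34.4 ha, depth = V / A = 8.27 mm.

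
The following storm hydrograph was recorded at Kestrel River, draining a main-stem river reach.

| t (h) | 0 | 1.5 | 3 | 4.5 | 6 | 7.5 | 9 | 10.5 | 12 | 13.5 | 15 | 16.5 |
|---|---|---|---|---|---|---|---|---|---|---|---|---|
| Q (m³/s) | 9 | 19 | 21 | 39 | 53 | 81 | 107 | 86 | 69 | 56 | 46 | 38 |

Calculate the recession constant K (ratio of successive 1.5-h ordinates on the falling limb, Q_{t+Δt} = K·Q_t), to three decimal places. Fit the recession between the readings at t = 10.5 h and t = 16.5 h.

Using the recession-limb readings at t = 10.5 h and t = 16.5 h: Q falls from 86 to 38 m³/s over 4 intervals.
K = (Q₂/Q₁)^(1/4) = (38/86)^(1/4) = 0.815.

K ≈ 0.815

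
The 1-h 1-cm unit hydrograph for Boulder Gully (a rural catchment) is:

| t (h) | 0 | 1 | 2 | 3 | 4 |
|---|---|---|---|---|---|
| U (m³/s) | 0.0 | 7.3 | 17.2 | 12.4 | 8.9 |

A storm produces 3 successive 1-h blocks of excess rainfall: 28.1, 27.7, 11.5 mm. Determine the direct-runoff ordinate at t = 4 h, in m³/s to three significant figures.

By discrete convolution, Q_j = Σ (P_i / 10 mm) · U_{j−i}.
At t = 4 h (j=4): Q = (28.1/10)·8.9 + (27.7/10)·12.4 + (11.5/10)·17.2 = 79.1 m³/s.

Q ≈ 79.1 m³/s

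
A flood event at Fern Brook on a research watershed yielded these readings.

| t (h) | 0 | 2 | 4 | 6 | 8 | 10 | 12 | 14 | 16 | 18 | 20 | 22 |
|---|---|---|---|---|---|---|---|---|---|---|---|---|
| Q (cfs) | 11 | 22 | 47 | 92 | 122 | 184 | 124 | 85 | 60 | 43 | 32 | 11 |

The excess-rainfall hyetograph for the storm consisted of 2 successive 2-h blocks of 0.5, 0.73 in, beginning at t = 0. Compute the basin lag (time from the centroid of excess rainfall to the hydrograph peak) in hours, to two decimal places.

t_L ≈ 7.81 h

Centroid of excess rainfall: t_c = Σ P_i·t̄_i / ΣP_i = 2.1870 h (block centres at 1, 3 h).
Hydrograph peak occurs at t = 10 h, so basin lag t_L = 10 − 2.1870 = 7.81 h.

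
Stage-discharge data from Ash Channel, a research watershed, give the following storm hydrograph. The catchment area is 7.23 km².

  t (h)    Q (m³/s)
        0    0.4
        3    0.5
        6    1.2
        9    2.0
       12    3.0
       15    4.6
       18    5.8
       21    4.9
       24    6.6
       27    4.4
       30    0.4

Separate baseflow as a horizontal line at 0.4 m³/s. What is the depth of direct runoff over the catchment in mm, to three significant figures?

Direct runoff: 0.0, 0.1, 0.8, 1.6, 2.6, 4.2, 5.4, 4.5, 6.2, 4.0, 0.0 m³/s; ΣQ_DR = 29.40 m³/s.
V = ΣQ_DR · Δt = 29.40 × 10800 s = 3.175 × 10^5 m³.
Over A = 7.23 km², depth = V / A = 43.9 mm.

d ≈ 43.9 mm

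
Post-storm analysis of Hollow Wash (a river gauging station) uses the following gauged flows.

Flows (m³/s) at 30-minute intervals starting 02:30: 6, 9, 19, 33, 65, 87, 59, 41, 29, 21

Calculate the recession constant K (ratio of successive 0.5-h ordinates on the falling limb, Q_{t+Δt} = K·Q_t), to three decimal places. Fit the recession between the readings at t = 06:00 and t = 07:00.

K ≈ 0.716

Using the recession-limb readings at t = 06:00 and t = 07:00: Q falls from 41 to 21 m³/s over 2 intervals.
K = (Q₂/Q₁)^(1/2) = (21/41)^(1/2) = 0.716.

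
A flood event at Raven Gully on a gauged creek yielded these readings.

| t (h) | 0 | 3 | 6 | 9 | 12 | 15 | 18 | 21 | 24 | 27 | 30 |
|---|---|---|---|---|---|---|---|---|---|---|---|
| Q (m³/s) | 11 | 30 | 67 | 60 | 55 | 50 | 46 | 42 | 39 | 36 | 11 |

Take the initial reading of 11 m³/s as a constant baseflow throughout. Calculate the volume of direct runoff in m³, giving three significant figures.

Direct-runoff ordinates (Q − Q_b): 0.0, 19.0, 56.0, 49.0, 44.0, 39.0, 35.0, 31.0, 28.0, 25.0, 0.0 m³/s.
ΣQ_DR = 326.0 m³/s.
With Δt = 3 h = 10800 s, V = ΣQ_DR · Δt = 326.0 × 10800 = 3.52 × 10^6 m³.

V ≈ 3.52 × 10^6 m³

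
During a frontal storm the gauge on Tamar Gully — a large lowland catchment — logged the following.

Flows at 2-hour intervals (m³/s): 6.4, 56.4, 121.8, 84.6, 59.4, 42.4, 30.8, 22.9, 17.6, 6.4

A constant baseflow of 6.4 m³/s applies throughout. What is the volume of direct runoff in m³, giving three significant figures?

V ≈ 2.77 × 10^6 m³

Direct-runoff ordinates (Q − Q_b): 0.0, 50.0, 115.4, 78.2, 53.0, 36.0, 24.4, 16.5, 11.2, 0.0 m³/s.
ΣQ_DR = 384.7 m³/s.
With Δt = 2 h = 7200 s, V = ΣQ_DR · Δt = 384.7 × 7200 = 2.77 × 10^6 m³.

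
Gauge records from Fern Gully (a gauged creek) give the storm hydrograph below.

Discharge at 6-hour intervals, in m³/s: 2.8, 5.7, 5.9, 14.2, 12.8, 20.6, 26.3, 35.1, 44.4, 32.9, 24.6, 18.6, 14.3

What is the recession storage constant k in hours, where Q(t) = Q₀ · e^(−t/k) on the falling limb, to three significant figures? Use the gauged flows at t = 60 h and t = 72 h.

k ≈ 22.1 h

On the falling limb, Q drops from 24.6 to 14.3 m³/s between t = 60 h and t = 72 h (Δt = 12 h).
k = −Δt / ln(Q₂/Q₁) = −12 / ln(14.3/24.6) = 22.1 h.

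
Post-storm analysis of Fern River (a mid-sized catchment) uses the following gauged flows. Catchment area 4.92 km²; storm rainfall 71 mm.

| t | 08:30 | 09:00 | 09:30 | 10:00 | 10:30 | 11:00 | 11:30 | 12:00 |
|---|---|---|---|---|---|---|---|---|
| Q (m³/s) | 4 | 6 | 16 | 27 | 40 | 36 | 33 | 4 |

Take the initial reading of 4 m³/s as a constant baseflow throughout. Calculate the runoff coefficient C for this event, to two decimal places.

ΣQ_DR = 134.0 m³/s; V = ΣQ_DR·Δt = 2.412 × 10^5 m³.
Runoff depth d = V / A = 49.02 mm.
C = d / P = 49.02 / 71 = 0.69.

C ≈ 0.69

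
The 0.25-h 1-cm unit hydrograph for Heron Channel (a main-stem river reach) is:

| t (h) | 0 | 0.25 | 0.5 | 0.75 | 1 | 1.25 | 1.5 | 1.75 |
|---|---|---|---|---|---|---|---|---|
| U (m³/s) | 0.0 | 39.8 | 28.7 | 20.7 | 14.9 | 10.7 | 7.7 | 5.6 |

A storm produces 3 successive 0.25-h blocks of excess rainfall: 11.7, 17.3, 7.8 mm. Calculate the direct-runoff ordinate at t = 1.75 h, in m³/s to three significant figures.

Q ≈ 28.2 m³/s

By discrete convolution, Q_j = Σ (P_i / 10 mm) · U_{j−i}.
At t = 1.75 h (j=7): Q = (11.7/10)·5.6 + (17.3/10)·7.7 + (7.8/10)·10.7 = 28.2 m³/s.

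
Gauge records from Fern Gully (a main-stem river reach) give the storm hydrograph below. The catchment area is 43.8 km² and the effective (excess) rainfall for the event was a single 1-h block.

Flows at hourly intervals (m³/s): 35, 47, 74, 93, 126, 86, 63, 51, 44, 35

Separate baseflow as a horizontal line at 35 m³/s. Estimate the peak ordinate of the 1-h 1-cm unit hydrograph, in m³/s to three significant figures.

U_p ≈ 36.4 m³/s

Direct runoff: 0.0, 12.0, 39.0, 58.0, 91.0, 51.0, 28.0, 16.0, 9.0, 0.0 m³/s; ΣQ_DR = 304.0 m³/s, peak = 91.0 m³/s.
Runoff depth d = ΣQ_DR·Δt / A = 304.0 × 3600 / (43.8 km²) = 24.99 mm.
The 1-cm UH is the DRH scaled by (10 mm)/d, so U_p = 91.0 × 10/24.99 = 36.4 m³/s.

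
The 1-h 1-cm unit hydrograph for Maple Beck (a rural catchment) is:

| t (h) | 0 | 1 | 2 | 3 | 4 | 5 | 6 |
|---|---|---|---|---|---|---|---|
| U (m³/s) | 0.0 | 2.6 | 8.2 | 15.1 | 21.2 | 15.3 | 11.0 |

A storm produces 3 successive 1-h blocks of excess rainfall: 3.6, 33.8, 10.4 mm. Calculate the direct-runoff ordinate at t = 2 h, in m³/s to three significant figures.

Q ≈ 11.7 m³/s

By discrete convolution, Q_j = Σ (P_i / 10 mm) · U_{j−i}.
At t = 2 h (j=2): Q = (3.6/10)·8.2 + (33.8/10)·2.6 + (10.4/10)·0.0 = 11.7 m³/s.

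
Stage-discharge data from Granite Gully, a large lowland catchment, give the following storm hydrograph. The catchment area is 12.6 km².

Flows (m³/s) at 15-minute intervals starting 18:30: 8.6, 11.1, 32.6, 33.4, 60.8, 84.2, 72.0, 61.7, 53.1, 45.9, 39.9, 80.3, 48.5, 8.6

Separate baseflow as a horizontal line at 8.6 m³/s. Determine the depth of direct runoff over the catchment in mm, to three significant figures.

Direct runoff: 0.0, 2.5, 24.0, 24.8, 52.2, 75.6, 63.4, 53.1, 44.5, 37.3, 31.3, 71.7, 39.9, 0.0 m³/s; ΣQ_DR = 520.3 m³/s.
V = ΣQ_DR · Δt = 520.3 × 900 s = 4.683 × 10^5 m³.
Over A = 12.6 km², depth = V / A = 37.2 mm.

d ≈ 37.2 mm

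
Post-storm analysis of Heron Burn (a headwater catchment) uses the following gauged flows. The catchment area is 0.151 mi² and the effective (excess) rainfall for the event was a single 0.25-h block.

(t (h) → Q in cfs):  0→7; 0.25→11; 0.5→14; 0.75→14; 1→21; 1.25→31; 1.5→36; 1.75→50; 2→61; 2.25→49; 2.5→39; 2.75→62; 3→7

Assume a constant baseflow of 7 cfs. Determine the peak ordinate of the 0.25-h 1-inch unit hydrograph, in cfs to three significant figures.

Direct runoff: 0.0, 4.0, 7.0, 7.0, 14.0, 24.0, 29.0, 43.0, 54.0, 42.0, 32.0, 55.0, 0.0 cfs; ΣQ_DR = 311.0 cfs, peak = 55.0 cfs.
Runoff depth d = ΣQ_DR·Δt / A = 311.0 × 900 / (0.151 mi²) = 0.7979 in.
The 1-inch UH is the DRH scaled by (1 in)/d, so U_p = 55.0 × 1/0.7979 = 68.9 cfs.

U_p ≈ 68.9 cfs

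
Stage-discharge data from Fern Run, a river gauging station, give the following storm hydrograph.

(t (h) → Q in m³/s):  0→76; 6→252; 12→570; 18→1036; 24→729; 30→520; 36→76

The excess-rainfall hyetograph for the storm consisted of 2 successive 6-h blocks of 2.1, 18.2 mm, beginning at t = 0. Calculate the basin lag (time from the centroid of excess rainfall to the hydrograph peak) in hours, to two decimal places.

t_L ≈ 9.62 h

Centroid of excess rainfall: t_c = Σ P_i·t̄_i / ΣP_i = 8.3793 h (block centres at 3, 9 h).
Hydrograph peak occurs at t = 18 h, so basin lag t_L = 18 − 8.3793 = 9.62 h.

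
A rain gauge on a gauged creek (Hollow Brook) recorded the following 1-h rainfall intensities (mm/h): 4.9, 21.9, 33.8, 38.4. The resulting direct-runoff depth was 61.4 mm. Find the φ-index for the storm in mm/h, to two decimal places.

Only the 3 blocks with intensity above φ contribute runoff: 21.9, 33.8, 38.4 mm/h.
Σ(I−φ)·Δt = d  ⇒  (21.9+33.8+38.4 − 3φ)·1 = 61.4
φ = (94.10 − 61.4/1) / 3 = 10.90 mm/h.

φ ≈ 10.90 mm/h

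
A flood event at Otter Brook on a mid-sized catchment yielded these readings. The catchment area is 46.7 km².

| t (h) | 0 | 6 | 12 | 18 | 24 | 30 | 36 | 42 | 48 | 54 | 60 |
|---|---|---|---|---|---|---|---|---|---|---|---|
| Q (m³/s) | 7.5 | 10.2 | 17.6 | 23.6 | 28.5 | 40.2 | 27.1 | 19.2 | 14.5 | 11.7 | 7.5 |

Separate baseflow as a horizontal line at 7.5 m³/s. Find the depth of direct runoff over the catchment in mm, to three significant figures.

d ≈ 57.9 mm

Direct runoff: 0.0, 2.7, 10.1, 16.1, 21.0, 32.7, 19.6, 11.7, 7.0, 4.2, 0.0 m³/s; ΣQ_DR = 125.1 m³/s.
V = ΣQ_DR · Δt = 125.1 × 21600 s = 2.702 × 10^6 m³.
Over A = 46.7 km², depth = V / A = 57.9 mm.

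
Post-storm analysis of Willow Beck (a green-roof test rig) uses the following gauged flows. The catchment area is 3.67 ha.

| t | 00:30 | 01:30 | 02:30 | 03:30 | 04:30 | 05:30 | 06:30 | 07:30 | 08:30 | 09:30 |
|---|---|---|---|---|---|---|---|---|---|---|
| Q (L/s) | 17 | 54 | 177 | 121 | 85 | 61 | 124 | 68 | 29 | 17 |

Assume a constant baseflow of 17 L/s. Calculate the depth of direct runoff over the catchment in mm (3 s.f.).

Direct runoff: 0.0, 37.0, 160.0, 104.0, 68.0, 44.0, 107.0, 51.0, 12.0, 0.0 L/s; ΣQ_DR = 583.0 L/s.
V = ΣQ_DR · Δt = 583.0 × 3600 s = 2.099 × 10^6 L.
Over A = 3.67 ha, depth = V / A = 57.2 mm.

d ≈ 57.2 mm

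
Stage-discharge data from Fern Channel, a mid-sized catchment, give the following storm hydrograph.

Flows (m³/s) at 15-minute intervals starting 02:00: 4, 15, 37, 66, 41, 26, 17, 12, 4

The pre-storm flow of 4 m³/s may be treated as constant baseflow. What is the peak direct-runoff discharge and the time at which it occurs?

Q_p = 62.0 m³/s at t = 02:45

Subtracting baseflow gives direct-runoff ordinates: 0.0, 11.0, 33.0, 62.0, 37.0, 22.0, 13.0, 8.0, 0.0 m³/s.
The maximum is 62.0 m³/s, occurring at the reading for t = 02:45.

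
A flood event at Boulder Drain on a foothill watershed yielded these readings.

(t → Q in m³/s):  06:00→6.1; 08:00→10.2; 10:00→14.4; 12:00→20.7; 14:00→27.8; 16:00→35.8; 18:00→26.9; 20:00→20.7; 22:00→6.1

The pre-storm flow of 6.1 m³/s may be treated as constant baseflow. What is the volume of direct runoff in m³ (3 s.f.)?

Direct-runoff ordinates (Q − Q_b): 0.0, 4.1, 8.3, 14.6, 21.7, 29.7, 20.8, 14.6, 0.0 m³/s.
ΣQ_DR = 113.8 m³/s.
With Δt = 2 h = 7200 s, V = ΣQ_DR · Δt = 113.8 × 7200 = 8.19 × 10^5 m³.

V ≈ 8.19 × 10^5 m³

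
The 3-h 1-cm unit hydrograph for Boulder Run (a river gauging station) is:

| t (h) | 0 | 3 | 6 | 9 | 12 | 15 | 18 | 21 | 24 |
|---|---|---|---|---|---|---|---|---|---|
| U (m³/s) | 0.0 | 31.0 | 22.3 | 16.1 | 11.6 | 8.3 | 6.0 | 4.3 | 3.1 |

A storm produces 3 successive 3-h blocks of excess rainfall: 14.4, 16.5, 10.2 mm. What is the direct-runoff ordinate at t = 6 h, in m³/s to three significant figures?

By discrete convolution, Q_j = Σ (P_i / 10 mm) · U_{j−i}.
At t = 6 h (j=2): Q = (14.4/10)·22.3 + (16.5/10)·31.0 + (10.2/10)·0.0 = 83.3 m³/s.

Q ≈ 83.3 m³/s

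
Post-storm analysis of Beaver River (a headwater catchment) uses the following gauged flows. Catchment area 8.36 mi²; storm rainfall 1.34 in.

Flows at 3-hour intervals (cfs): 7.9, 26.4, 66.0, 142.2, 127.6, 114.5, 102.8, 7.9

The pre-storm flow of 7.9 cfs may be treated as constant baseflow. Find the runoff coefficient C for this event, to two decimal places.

ΣQ_DR = 532.1 cfs; V = ΣQ_DR·Δt = 5.747 × 10^6 ft³.
Runoff depth d = V / A = 0.2959 in.
C = d / P = 0.2959 / 1.34 = 0.22.

C ≈ 0.22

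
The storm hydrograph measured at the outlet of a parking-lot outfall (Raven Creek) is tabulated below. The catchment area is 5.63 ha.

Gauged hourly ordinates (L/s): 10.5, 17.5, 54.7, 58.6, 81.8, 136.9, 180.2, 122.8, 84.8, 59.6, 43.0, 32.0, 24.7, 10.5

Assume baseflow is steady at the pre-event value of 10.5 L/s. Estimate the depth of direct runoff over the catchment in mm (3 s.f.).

Direct runoff: 0.0, 7.0, 44.2, 48.1, 71.3, 126.4, 169.7, 112.3, 74.3, 49.1, 32.5, 21.5, 14.2, 0.0 L/s; ΣQ_DR = 770.6 L/s.
V = ΣQ_DR · Δt = 770.6 × 3600 s = 2.774 × 10^6 L.
Over A = 5.63 ha, depth = V / A = 49.3 mm.

d ≈ 49.3 mm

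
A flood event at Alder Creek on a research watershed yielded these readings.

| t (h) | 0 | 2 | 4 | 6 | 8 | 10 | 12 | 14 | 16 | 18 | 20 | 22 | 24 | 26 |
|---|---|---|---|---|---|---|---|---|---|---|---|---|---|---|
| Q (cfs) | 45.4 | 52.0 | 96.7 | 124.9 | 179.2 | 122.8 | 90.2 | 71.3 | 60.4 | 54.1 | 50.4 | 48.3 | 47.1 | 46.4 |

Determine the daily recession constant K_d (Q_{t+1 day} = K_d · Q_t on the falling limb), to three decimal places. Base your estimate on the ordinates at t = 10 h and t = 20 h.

Between t = 10 h and t = 20 h the flow falls from 122.8 to 50.4 cfs over 5×2 h = 10 h.
Per-interval ratio K = (50.4/122.8)^(1/5) = 0.8368; K_d = K^(24/2) = 0.118.

K_d ≈ 0.118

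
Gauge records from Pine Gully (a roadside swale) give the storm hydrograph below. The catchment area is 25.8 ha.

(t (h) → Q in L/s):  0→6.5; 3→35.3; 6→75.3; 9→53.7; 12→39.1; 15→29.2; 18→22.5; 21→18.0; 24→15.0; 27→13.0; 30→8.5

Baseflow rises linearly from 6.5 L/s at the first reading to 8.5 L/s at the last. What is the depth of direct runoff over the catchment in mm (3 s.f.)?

Direct runoff: 0.00, 28.60, 68.40, 46.60, 31.80, 21.70, 14.80, 10.10, 6.90, 4.70, 0.00 L/s; ΣQ_DR = 233.6 L/s.
V = ΣQ_DR · Δt = 233.6 × 10800 s = 2.523 × 10^6 L.
Over A = 25.8 ha, depth = V / A = 9.78 mm.

d ≈ 9.78 mm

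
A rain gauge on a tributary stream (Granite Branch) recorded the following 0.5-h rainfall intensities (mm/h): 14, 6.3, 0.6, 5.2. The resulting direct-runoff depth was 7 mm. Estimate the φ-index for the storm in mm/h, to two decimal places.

Only the 3 blocks with intensity above φ contribute runoff: 14, 6.3, 5.2 mm/h.
Σ(I−φ)·Δt = d  ⇒  (14+6.3+5.2 − 3φ)·0.5 = 7
φ = (25.50 − 7/0.5) / 3 = 3.83 mm/h.

φ ≈ 3.83 mm/h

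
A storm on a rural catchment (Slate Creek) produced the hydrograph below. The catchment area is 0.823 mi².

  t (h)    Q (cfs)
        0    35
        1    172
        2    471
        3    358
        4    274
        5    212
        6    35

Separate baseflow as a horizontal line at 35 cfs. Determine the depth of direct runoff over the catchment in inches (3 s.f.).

Direct runoff: 0.0, 137.0, 436.0, 323.0, 239.0, 177.0, 0.0 cfs; ΣQ_DR = 1312 cfs.
V = ΣQ_DR · Δt = 1312 × 3600 s = 4.723 × 10^6 ft³.
Over A = 0.823 mi², depth = V / A = 2.47 in.

d ≈ 2.47 in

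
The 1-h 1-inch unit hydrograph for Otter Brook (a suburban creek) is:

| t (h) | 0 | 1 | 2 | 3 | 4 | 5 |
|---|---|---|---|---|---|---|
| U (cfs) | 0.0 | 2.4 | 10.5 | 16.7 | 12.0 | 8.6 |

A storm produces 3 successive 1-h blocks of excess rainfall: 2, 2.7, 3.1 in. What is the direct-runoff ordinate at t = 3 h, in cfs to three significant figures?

Q ≈ 69.2 cfs

By discrete convolution, Q_j = Σ (P_i / 1 in) · U_{j−i}.
At t = 3 h (j=3): Q = (2/1)·16.7 + (2.7/1)·10.5 + (3.1/1)·2.4 = 69.2 cfs.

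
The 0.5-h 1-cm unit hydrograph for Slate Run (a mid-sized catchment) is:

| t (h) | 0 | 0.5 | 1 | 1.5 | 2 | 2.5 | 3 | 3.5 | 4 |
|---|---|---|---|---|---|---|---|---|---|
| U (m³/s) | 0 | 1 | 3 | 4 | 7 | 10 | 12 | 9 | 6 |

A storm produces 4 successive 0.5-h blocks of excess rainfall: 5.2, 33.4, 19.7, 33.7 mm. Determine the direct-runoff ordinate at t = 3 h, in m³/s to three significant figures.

By discrete convolution, Q_j = Σ (P_i / 10 mm) · U_{j−i}.
At t = 3 h (j=6): Q = (5.2/10)·12 + (33.4/10)·10 + (19.7/10)·7 + (33.7/10)·4 = 66.9 m³/s.

Q ≈ 66.9 m³/s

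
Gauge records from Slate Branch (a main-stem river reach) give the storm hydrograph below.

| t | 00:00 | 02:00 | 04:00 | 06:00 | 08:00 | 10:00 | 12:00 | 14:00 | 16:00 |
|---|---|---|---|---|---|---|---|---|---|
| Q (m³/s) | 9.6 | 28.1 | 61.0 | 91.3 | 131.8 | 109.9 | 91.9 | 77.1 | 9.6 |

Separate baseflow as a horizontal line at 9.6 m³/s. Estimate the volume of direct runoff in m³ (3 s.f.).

Direct-runoff ordinates (Q − Q_b): 0.0, 18.5, 51.4, 81.7, 122.2, 100.3, 82.3, 67.5, 0.0 m³/s.
ΣQ_DR = 523.9 m³/s.
With Δt = 2 h = 7200 s, V = ΣQ_DR · Δt = 523.9 × 7200 = 3.77 × 10^6 m³.

V ≈ 3.77 × 10^6 m³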